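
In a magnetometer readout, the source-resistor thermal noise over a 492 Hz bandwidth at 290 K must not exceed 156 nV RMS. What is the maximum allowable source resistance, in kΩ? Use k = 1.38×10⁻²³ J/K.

3.09 kΩ

Johnson–Nyquist: V_n = √(4kTRB) ⇒ R = V_n² / (4kTB)
4kTB = 4 × 1.38×10⁻²³ × 290 × 4.92×10² = 7.88×10⁻¹⁸
R = (1.56×10⁻⁷)² / 7.88×10⁻¹⁸ = 3.09×10³ Ω = 3.09 kΩ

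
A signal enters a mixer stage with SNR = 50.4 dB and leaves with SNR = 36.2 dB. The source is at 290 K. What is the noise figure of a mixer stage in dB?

14.2 dB

NF (dB) = SNR_in(dB) − SNR_out(dB) when the source is at T₀
NF = 50.4 − 36.2 = 14.2 dB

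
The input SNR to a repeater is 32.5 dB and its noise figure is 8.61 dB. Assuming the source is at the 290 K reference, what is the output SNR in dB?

23.89 dB

By definition F = SNR_in/SNR_out, so in dB: SNR_out = SNR_in − NF
SNR_out = 32.5 − 8.61 = 23.89 dB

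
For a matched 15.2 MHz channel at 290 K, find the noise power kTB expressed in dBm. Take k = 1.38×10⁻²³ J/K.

−102.2 dBm

P_n = kTB = 1.38×10⁻²³ × 290 × 1.52×10⁷ = 6.08×10⁻¹⁴ W
In dBm: 10 log₁₀(6.08×10⁻¹⁴ / 10⁻³) = −102.2 dBm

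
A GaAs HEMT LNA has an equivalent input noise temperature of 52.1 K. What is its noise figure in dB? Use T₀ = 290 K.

0.718 dB

F = 1 + T_e/T₀ = 1 + 52.1/290 = 1.17966
NF = 10 log₁₀(1.17966) = 0.718 dB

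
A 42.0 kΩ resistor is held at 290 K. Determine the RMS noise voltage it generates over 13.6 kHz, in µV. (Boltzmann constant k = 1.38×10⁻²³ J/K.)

3.02 µV

V_n = √(4kTRB)
4kTRB = 4 × 1.38×10⁻²³ × 290 × 4.20×10⁴ × 1.36×10⁴ = 9.14×10⁻¹² V²
V_n = √(9.14×10⁻¹²) = 3.02×10⁻⁶ V = 3.02 µV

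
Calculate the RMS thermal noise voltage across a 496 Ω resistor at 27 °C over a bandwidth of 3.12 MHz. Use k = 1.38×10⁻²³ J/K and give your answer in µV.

5.06 µV

T = 27 °C + 273.15 = 300.15 K
V_n = √(4kTRB)
4kTRB = 4 × 1.38×10⁻²³ × 300.15 × 4.96×10² × 3.12×10⁶ = 2.56×10⁻¹¹ V²
V_n = √(2.56×10⁻¹¹) = 5.06×10⁻⁶ V = 5.06 µV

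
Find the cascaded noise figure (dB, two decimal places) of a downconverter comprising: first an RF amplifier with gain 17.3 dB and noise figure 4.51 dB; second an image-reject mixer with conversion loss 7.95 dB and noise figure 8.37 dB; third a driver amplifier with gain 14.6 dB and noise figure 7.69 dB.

Convert to linear (a loss of L dB is a gain of −L dB): F_i = 10^(NF_i/10), G_i = 10^(G_i,dB/10)
  Stage 1: F_1 = 10^(4.51/10) = 2.825, G_1 = 10^(17.3/10) = 53.70
  Stage 2: F_2 = 10^(8.37/10) = 6.871, G_2 = 10^(−7.95/10) = 0.1603
  Stage 3: F_3 = 10^(7.69/10) = 5.875, G_3 = 10^(14.6/10) = 28.84
Friis cascade:
  F = 2.825 + (6.871 − 1)/53.70 + (5.875 − 1)/8.610 = 3.500
NF = 10 log₁₀(3.500) = 5.44 dB

5.44 dB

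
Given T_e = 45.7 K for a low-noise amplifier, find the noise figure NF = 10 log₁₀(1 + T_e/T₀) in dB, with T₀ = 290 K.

0.636 dB

F = 1 + T_e/T₀ = 1 + 45.7/290 = 1.15759
NF = 10 log₁₀(1.15759) = 0.636 dB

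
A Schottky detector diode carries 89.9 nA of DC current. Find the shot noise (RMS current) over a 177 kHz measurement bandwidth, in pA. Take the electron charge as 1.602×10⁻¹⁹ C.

71.4 pA

I_n = √(2qI·B)
2qI·B = 2 × 1.602×10⁻¹⁹ × 8.99×10⁻⁸ × 1.77×10⁵ = 5.10×10⁻²¹ A²
I_n = √(5.10×10⁻²¹) = 7.14×10⁻¹¹ A = 71.4 pA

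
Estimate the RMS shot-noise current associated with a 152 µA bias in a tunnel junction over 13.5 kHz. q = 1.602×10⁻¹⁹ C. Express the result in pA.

811 pA

I_n = √(2qI·B)
2qI·B = 2 × 1.602×10⁻¹⁹ × 1.52×10⁻⁴ × 1.35×10⁴ = 6.57×10⁻¹⁹ A²
I_n = √(6.57×10⁻¹⁹) = 8.11×10⁻¹⁰ A = 811 pA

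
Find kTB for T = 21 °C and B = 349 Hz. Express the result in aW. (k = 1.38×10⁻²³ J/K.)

1.42 aW

T = 21 °C + 273.15 = 294.15 K
P_n = kTB = 1.38×10⁻²³ × 294.15 × 3.49×10² = 1.42×10⁻¹⁸ W = 1.42 aW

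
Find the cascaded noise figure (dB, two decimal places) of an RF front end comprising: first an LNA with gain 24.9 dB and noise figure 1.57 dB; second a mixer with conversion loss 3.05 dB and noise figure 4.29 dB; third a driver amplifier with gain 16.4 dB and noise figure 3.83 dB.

1.61 dB

Convert to linear (a loss of L dB is a gain of −L dB): F_i = 10^(NF_i/10), G_i = 10^(G_i,dB/10)
  Stage 1: F_1 = 10^(1.57/10) = 1.435, G_1 = 10^(24.9/10) = 309.0
  Stage 2: F_2 = 10^(4.29/10) = 2.685, G_2 = 10^(−3.05/10) = 0.4955
  Stage 3: F_3 = 10^(3.83/10) = 2.415, G_3 = 10^(16.4/10) = 43.65
Friis cascade:
  F = 1.435 + (2.685 − 1)/309.0 + (2.415 − 1)/153.1 = 1.450
NF = 10 log₁₀(1.450) = 1.61 dB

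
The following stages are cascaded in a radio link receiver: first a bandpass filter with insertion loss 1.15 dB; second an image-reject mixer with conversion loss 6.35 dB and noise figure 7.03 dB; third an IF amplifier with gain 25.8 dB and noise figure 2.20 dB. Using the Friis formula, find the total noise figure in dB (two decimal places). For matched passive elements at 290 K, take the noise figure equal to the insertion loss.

Convert to linear (a loss of L dB is a gain of −L dB): F_i = 10^(NF_i/10), G_i = 10^(G_i,dB/10)
  Stage 1: F_1 = 10^(1.15/10) = 1.303, G_1 = 10^(−1.15/10) = 0.7674
  Stage 2: F_2 = 10^(7.03/10) = 5.047, G_2 = 10^(−6.35/10) = 0.2317
  Stage 3: F_3 = 10^(2.20/10) = 1.660, G_3 = 10^(25.8/10) = 380.2
Friis cascade:
  F = 1.303 + (5.047 − 1)/0.7674 + (1.660 − 1)/0.1778 = 10.29
NF = 10 log₁₀(10.29) = 10.12 dB

10.12 dB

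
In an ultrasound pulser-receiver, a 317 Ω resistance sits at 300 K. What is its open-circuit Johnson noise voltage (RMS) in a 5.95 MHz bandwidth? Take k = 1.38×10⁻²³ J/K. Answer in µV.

V_n = √(4kTRB)
4kTRB = 4 × 1.38×10⁻²³ × 300 × 3.17×10² × 5.95×10⁶ = 3.12×10⁻¹¹ V²
V_n = √(3.12×10⁻¹¹) = 5.59×10⁻⁶ V = 5.59 µV

5.59 µV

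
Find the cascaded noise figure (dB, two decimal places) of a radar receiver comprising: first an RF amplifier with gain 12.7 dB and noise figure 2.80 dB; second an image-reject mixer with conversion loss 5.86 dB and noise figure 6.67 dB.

3.22 dB

Convert to linear (a loss of L dB is a gain of −L dB): F_i = 10^(NF_i/10), G_i = 10^(G_i,dB/10)
  Stage 1: F_1 = 10^(2.80/10) = 1.905, G_1 = 10^(12.7/10) = 18.62
  Stage 2: F_2 = 10^(6.67/10) = 4.645, G_2 = 10^(−5.86/10) = 0.2594
Friis cascade:
  F = 1.905 + (4.645 − 1)/18.62 = 2.101
NF = 10 log₁₀(2.101) = 3.22 dB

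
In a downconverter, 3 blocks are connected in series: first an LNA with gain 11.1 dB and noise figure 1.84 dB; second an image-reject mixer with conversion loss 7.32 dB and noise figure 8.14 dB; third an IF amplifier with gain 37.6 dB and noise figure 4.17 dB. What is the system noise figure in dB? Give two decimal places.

4.20 dB

Convert to linear (a loss of L dB is a gain of −L dB): F_i = 10^(NF_i/10), G_i = 10^(G_i,dB/10)
  Stage 1: F_1 = 10^(1.84/10) = 1.528, G_1 = 10^(11.1/10) = 12.88
  Stage 2: F_2 = 10^(8.14/10) = 6.516, G_2 = 10^(−7.32/10) = 0.1854
  Stage 3: F_3 = 10^(4.17/10) = 2.612, G_3 = 10^(37.6/10) = 5754
Friis cascade:
  F = 1.528 + (6.516 − 1)/12.88 + (2.612 − 1)/2.388 = 2.631
NF = 10 log₁₀(2.631) = 4.20 dB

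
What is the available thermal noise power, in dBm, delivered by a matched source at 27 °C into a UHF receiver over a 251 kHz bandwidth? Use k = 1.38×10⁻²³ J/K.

−119.8 dBm

T = 27 °C + 273.15 = 300.15 K
P_n = kTB = 1.38×10⁻²³ × 300.15 × 2.51×10⁵ = 1.04×10⁻¹⁵ W
In dBm: 10 log₁₀(1.04×10⁻¹⁵ / 10⁻³) = −119.8 dBm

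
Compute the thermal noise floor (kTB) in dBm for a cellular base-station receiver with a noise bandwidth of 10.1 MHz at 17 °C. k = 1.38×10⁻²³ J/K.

T = 17 °C + 273.15 = 290.15 K
P_n = kTB = 1.38×10⁻²³ × 290.15 × 1.01×10⁷ = 4.04×10⁻¹⁴ W
In dBm: 10 log₁₀(4.04×10⁻¹⁴ / 10⁻³) = −103.9 dBm

−103.9 dBm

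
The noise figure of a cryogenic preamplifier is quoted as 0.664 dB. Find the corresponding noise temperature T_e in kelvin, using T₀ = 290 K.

F = 10^(0.664/10) = 1.1652
T_e = (F − 1)·T₀ = (1.1652 − 1) × 290 = 47.9 K

47.9 K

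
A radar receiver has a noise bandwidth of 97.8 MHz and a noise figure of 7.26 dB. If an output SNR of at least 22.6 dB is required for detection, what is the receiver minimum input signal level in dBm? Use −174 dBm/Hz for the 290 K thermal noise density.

Sensitivity = −174 + 10 log₁₀(B) + NF + SNR_min
= −174 + 79.9 + 7.26 + 22.6
= −64.24 dBm → −64.2 dBm

−64.2 dBm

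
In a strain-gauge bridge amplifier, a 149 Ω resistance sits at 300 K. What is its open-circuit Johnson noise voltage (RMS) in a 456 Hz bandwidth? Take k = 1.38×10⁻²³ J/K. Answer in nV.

V_n = √(4kTRB)
4kTRB = 4 × 1.38×10⁻²³ × 300 × 1.49×10² × 4.56×10² = 1.13×10⁻¹⁵ V²
V_n = √(1.13×10⁻¹⁵) = 3.35×10⁻⁸ V = 33.5 nV

33.5 nV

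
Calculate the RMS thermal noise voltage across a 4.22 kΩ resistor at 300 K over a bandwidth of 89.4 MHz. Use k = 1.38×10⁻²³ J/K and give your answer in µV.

79.0 µV

V_n = √(4kTRB)
4kTRB = 4 × 1.38×10⁻²³ × 300 × 4.22×10³ × 8.94×10⁷ = 6.25×10⁻⁹ V²
V_n = √(6.25×10⁻⁹) = 7.90×10⁻⁵ V = 79.0 µV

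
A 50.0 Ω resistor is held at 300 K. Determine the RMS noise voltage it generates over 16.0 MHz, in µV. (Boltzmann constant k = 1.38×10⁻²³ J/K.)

3.64 µV

V_n = √(4kTRB)
4kTRB = 4 × 1.38×10⁻²³ × 300 × 5.00×10¹ × 1.60×10⁷ = 1.32×10⁻¹¹ V²
V_n = √(1.32×10⁻¹¹) = 3.64×10⁻⁶ V = 3.64 µV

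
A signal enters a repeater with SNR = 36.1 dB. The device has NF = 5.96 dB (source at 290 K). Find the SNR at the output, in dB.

By definition F = SNR_in/SNR_out, so in dB: SNR_out = SNR_in − NF
SNR_out = 36.1 − 5.96 = 30.14 dB

30.14 dB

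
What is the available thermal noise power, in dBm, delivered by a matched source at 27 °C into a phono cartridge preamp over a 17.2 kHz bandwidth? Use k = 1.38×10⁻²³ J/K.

T = 27 °C + 273.15 = 300.15 K
P_n = kTB = 1.38×10⁻²³ × 300.15 × 1.72×10⁴ = 7.12×10⁻¹⁷ W
In dBm: 10 log₁₀(7.12×10⁻¹⁷ / 10⁻³) = −131.5 dBm

−131.5 dBm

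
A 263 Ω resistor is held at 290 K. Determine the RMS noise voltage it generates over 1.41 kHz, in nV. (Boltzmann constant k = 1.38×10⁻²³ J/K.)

77.0 nV

V_n = √(4kTRB)
4kTRB = 4 × 1.38×10⁻²³ × 290 × 2.63×10² × 1.41×10³ = 5.94×10⁻¹⁵ V²
V_n = √(5.94×10⁻¹⁵) = 7.70×10⁻⁸ V = 77.0 nV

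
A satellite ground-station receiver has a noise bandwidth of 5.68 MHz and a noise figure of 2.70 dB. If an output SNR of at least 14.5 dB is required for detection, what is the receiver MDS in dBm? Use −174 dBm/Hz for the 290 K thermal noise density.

−89.3 dBm

Sensitivity = −174 + 10 log₁₀(B) + NF + SNR_min
= −174 + 67.54 + 2.70 + 14.5
= −89.26 dBm → −89.3 dBm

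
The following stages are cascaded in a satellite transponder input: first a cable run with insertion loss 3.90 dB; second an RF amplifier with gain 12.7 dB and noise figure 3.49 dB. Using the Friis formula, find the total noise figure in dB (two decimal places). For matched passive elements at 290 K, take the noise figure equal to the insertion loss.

7.39 dB

Convert to linear (a loss of L dB is a gain of −L dB): F_i = 10^(NF_i/10), G_i = 10^(G_i,dB/10)
  Stage 1: F_1 = 10^(3.90/10) = 2.455, G_1 = 10^(−3.90/10) = 0.4074
  Stage 2: F_2 = 10^(3.49/10) = 2.234, G_2 = 10^(12.7/10) = 18.62
Friis cascade:
  F = 2.455 + (2.234 − 1)/0.4074 = 5.483
NF = 10 log₁₀(5.483) = 7.39 dB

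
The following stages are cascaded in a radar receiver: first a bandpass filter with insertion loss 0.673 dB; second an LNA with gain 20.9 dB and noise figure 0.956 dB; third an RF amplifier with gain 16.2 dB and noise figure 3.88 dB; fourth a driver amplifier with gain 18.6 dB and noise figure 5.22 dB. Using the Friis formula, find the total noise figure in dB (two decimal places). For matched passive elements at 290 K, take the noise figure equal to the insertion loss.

1.67 dB

Convert to linear (a loss of L dB is a gain of −L dB): F_i = 10^(NF_i/10), G_i = 10^(G_i,dB/10)
  Stage 1: F_1 = 10^(0.673/10) = 1.168, G_1 = 10^(−0.673/10) = 0.8564
  Stage 2: F_2 = 10^(0.956/10) = 1.246, G_2 = 10^(20.9/10) = 123.0
  Stage 3: F_3 = 10^(3.88/10) = 2.443, G_3 = 10^(16.2/10) = 41.69
  Stage 4: F_4 = 10^(5.22/10) = 3.327, G_4 = 10^(18.6/10) = 72.44
Friis cascade:
  F = 1.168 + (1.246 − 1)/0.8564 + (2.443 − 1)/105.4 + (3.327 − 1)/4392 = 1.469
NF = 10 log₁₀(1.469) = 1.67 dB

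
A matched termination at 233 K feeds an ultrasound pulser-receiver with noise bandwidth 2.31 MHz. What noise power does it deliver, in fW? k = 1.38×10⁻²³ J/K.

7.43 fW

P_n = kTB = 1.38×10⁻²³ × 233 × 2.31×10⁶ = 7.43×10⁻¹⁵ W = 7.43 fW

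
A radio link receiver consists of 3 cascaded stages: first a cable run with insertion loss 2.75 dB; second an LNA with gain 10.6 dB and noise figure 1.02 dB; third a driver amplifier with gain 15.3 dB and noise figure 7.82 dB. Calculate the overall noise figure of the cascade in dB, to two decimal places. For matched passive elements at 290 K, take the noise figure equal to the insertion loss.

Convert to linear (a loss of L dB is a gain of −L dB): F_i = 10^(NF_i/10), G_i = 10^(G_i,dB/10)
  Stage 1: F_1 = 10^(2.75/10) = 1.884, G_1 = 10^(−2.75/10) = 0.5309
  Stage 2: F_2 = 10^(1.02/10) = 1.265, G_2 = 10^(10.6/10) = 11.48
  Stage 3: F_3 = 10^(7.82/10) = 6.053, G_3 = 10^(15.3/10) = 33.88
Friis cascade:
  F = 1.884 + (1.265 − 1)/0.5309 + (6.053 − 1)/6.095 = 3.211
NF = 10 log₁₀(3.211) = 5.07 dB

5.07 dB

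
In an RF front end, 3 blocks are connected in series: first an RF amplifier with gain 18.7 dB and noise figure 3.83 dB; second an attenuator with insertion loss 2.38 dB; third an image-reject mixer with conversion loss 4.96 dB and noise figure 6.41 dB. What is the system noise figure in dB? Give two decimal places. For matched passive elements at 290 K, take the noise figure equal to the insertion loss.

3.99 dB

Convert to linear (a loss of L dB is a gain of −L dB): F_i = 10^(NF_i/10), G_i = 10^(G_i,dB/10)
  Stage 1: F_1 = 10^(3.83/10) = 2.415, G_1 = 10^(18.7/10) = 74.13
  Stage 2: F_2 = 10^(2.38/10) = 1.730, G_2 = 10^(−2.38/10) = 0.5781
  Stage 3: F_3 = 10^(6.41/10) = 4.375, G_3 = 10^(−4.96/10) = 0.3192
Friis cascade:
  F = 2.415 + (1.730 − 1)/74.13 + (4.375 − 1)/42.85 = 2.504
NF = 10 log₁₀(2.504) = 3.99 dB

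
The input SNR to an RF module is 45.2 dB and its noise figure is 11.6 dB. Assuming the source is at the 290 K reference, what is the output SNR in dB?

33.6 dB

By definition F = SNR_in/SNR_out, so in dB: SNR_out = SNR_in − NF
SNR_out = 45.2 − 11.6 = 33.6 dB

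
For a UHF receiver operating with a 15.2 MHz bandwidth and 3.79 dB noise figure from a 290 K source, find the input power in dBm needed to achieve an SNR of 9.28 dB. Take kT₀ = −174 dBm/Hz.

−89.1 dBm

Sensitivity = −174 + 10 log₁₀(B) + NF + SNR_min
= −174 + 71.82 + 3.79 + 9.28
= −89.11 dBm → −89.1 dBm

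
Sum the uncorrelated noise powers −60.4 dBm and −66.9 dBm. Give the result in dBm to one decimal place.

−59.5 dBm

Convert to linear, add, convert back:
P₁ = 9.12×10⁻¹⁰ W, P₂ = 2.04×10⁻¹⁰ W
P_tot = 1.12×10⁻⁹ W → 10 log₁₀(P_tot / 10⁻³) = −59.5 dBm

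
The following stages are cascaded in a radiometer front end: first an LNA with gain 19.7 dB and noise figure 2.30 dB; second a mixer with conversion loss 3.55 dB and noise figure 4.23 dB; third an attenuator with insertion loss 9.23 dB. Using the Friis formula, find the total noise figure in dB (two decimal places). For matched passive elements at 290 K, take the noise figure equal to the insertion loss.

Convert to linear (a loss of L dB is a gain of −L dB): F_i = 10^(NF_i/10), G_i = 10^(G_i,dB/10)
  Stage 1: F_1 = 10^(2.30/10) = 1.698, G_1 = 10^(19.7/10) = 93.33
  Stage 2: F_2 = 10^(4.23/10) = 2.649, G_2 = 10^(−3.55/10) = 0.4416
  Stage 3: F_3 = 10^(9.23/10) = 8.375, G_3 = 10^(−9.23/10) = 0.1194
Friis cascade:
  F = 1.698 + (2.649 − 1)/93.33 + (8.375 − 1)/41.21 = 1.895
NF = 10 log₁₀(1.895) = 2.78 dB

2.78 dB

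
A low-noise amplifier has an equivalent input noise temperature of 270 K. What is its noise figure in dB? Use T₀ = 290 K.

2.86 dB

F = 1 + T_e/T₀ = 1 + 270/290 = 1.93103
NF = 10 log₁₀(1.93103) = 2.86 dB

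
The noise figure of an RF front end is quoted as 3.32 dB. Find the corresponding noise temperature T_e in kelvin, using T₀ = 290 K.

F = 10^(3.32/10) = 2.14783
T_e = (F − 1)·T₀ = (2.14783 − 1) × 290 = 333 K

333 K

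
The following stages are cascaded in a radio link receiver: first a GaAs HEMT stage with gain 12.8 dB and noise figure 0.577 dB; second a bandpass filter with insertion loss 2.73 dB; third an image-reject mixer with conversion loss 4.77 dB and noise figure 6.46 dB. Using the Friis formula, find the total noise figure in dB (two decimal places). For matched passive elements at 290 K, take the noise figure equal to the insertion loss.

1.83 dB

Convert to linear (a loss of L dB is a gain of −L dB): F_i = 10^(NF_i/10), G_i = 10^(G_i,dB/10)
  Stage 1: F_1 = 10^(0.577/10) = 1.142, G_1 = 10^(12.8/10) = 19.05
  Stage 2: F_2 = 10^(2.73/10) = 1.875, G_2 = 10^(−2.73/10) = 0.5333
  Stage 3: F_3 = 10^(6.46/10) = 4.426, G_3 = 10^(−4.77/10) = 0.3334
Friis cascade:
  F = 1.142 + (1.875 − 1)/19.05 + (4.426 − 1)/10.16 = 1.525
NF = 10 log₁₀(1.525) = 1.83 dB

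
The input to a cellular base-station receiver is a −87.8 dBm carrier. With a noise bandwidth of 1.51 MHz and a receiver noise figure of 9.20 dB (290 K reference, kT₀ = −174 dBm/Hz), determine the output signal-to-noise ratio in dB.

15.2 dB

Noise floor: N = −174 + 10 log₁₀(B) + NF
10 log₁₀(1.51×10⁶) = 61.79 dB
N = −174 + 61.79 + 9.20 = −103.01 dBm
SNR = P_sig − N = −87.8 − (−103.01) = 15.21 dB → 15.2 dB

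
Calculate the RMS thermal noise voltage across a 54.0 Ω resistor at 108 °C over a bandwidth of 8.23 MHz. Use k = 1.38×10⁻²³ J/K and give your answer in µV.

T = 108 °C + 273.15 = 381.15 K
V_n = √(4kTRB)
4kTRB = 4 × 1.38×10⁻²³ × 381.15 × 5.40×10¹ × 8.23×10⁶ = 9.35×10⁻¹² V²
V_n = √(9.35×10⁻¹²) = 3.06×10⁻⁶ V = 3.06 µV

3.06 µV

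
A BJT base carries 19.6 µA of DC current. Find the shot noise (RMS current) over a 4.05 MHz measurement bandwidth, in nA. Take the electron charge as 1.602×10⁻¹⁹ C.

5.04 nA

I_n = √(2qI·B)
2qI·B = 2 × 1.602×10⁻¹⁹ × 1.96×10⁻⁵ × 4.05×10⁶ = 2.54×10⁻¹⁷ A²
I_n = √(2.54×10⁻¹⁷) = 5.04×10⁻⁹ A = 5.04 nA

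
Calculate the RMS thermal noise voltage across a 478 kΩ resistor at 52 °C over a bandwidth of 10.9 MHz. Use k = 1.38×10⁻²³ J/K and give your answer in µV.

306 µV

T = 52 °C + 273.15 = 325.15 K
V_n = √(4kTRB)
4kTRB = 4 × 1.38×10⁻²³ × 325.15 × 4.78×10⁵ × 1.09×10⁷ = 9.35×10⁻⁸ V²
V_n = √(9.35×10⁻⁸) = 3.06×10⁻⁴ V = 306 µV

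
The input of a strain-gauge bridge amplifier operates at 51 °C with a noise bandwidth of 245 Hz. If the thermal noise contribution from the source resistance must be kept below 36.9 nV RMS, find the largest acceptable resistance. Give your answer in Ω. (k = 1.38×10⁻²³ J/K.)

311 Ω

T = 51 °C + 273.15 = 324.15 K
Johnson–Nyquist: V_n = √(4kTRB) ⇒ R = V_n² / (4kTB)
4kTB = 4 × 1.38×10⁻²³ × 324.15 × 2.45×10² = 4.38×10⁻¹⁸
R = (3.69×10⁻⁸)² / 4.38×10⁻¹⁸ = 3.11×10² Ω = 311 Ω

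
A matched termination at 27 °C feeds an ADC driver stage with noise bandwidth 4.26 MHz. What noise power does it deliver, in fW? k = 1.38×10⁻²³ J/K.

17.6 fW

T = 27 °C + 273.15 = 300.15 K
P_n = kTB = 1.38×10⁻²³ × 300.15 × 4.26×10⁶ = 1.76×10⁻¹⁴ W = 17.6 fW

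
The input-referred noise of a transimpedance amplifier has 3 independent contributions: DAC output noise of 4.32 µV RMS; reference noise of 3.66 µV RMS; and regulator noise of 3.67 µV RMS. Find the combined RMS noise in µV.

6.75 µV

Uncorrelated sources add in power (mean-square): V_tot = √(ΣV_i²)
V_tot = √[(4.32×10⁻⁶)² + (3.66×10⁻⁶)² + (3.67×10⁻⁶)²] = 6.75×10⁻⁶ V = 6.75 µV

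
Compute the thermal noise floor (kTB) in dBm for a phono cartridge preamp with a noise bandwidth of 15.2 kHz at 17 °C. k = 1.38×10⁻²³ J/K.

−132.2 dBm

T = 17 °C + 273.15 = 290.15 K
P_n = kTB = 1.38×10⁻²³ × 290.15 × 1.52×10⁴ = 6.09×10⁻¹⁷ W
In dBm: 10 log₁₀(6.09×10⁻¹⁷ / 10⁻³) = −132.2 dBm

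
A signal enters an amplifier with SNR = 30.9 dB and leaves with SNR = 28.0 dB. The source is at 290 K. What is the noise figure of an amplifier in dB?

NF (dB) = SNR_in(dB) − SNR_out(dB) when the source is at T₀
NF = 30.9 − 28.0 = 2.9 dB

2.9 dB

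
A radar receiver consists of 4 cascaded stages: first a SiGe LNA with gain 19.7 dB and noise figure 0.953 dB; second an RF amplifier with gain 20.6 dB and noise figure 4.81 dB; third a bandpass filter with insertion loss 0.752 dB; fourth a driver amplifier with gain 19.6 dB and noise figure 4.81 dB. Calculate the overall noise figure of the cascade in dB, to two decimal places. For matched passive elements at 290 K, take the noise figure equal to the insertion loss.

Convert to linear (a loss of L dB is a gain of −L dB): F_i = 10^(NF_i/10), G_i = 10^(G_i,dB/10)
  Stage 1: F_1 = 10^(0.953/10) = 1.245, G_1 = 10^(19.7/10) = 93.33
  Stage 2: F_2 = 10^(4.81/10) = 3.027, G_2 = 10^(20.6/10) = 114.8
  Stage 3: F_3 = 10^(0.752/10) = 1.189, G_3 = 10^(−0.752/10) = 0.8410
  Stage 4: F_4 = 10^(4.81/10) = 3.027, G_4 = 10^(19.6/10) = 91.20
Friis cascade:
  F = 1.245 + (3.027 − 1)/93.33 + (1.189 − 1)/1.072×10⁴ + (3.027 − 1)/9012 = 1.267
NF = 10 log₁₀(1.267) = 1.03 dB

1.03 dB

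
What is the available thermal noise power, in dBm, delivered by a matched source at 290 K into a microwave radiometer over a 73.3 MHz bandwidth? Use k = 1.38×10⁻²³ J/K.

−95.3 dBm

P_n = kTB = 1.38×10⁻²³ × 290 × 7.33×10⁷ = 2.93×10⁻¹³ W
In dBm: 10 log₁₀(2.93×10⁻¹³ / 10⁻³) = −95.3 dBm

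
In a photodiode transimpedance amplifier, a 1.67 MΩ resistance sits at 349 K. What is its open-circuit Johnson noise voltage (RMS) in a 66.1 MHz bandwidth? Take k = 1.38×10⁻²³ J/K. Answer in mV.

1.46 mV

V_n = √(4kTRB)
4kTRB = 4 × 1.38×10⁻²³ × 349 × 1.67×10⁶ × 6.61×10⁷ = 2.13×10⁻⁶ V²
V_n = √(2.13×10⁻⁶) = 1.46×10⁻³ V = 1.46 mV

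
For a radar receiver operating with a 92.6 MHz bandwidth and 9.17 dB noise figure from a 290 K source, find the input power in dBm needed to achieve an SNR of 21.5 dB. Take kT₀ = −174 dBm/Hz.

Sensitivity = −174 + 10 log₁₀(B) + NF + SNR_min
= −174 + 79.67 + 9.17 + 21.5
= −63.66 dBm → −63.7 dBm

−63.7 dBm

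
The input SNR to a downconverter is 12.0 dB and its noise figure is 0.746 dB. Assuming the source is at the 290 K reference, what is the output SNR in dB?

11.254 dB

By definition F = SNR_in/SNR_out, so in dB: SNR_out = SNR_in − NF
SNR_out = 12.0 − 0.746 = 11.254 dB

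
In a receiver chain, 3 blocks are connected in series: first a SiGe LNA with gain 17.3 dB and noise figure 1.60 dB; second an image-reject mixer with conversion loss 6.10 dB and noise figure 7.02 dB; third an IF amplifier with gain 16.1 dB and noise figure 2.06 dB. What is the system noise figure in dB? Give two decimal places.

Convert to linear (a loss of L dB is a gain of −L dB): F_i = 10^(NF_i/10), G_i = 10^(G_i,dB/10)
  Stage 1: F_1 = 10^(1.60/10) = 1.445, G_1 = 10^(17.3/10) = 53.70
  Stage 2: F_2 = 10^(7.02/10) = 5.035, G_2 = 10^(−6.10/10) = 0.2455
  Stage 3: F_3 = 10^(2.06/10) = 1.607, G_3 = 10^(16.1/10) = 40.74
Friis cascade:
  F = 1.445 + (5.035 − 1)/53.70 + (1.607 − 1)/13.18 = 1.567
NF = 10 log₁₀(1.567) = 1.95 dB

1.95 dB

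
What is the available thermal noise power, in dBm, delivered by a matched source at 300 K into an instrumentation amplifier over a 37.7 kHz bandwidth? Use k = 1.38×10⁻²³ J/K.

P_n = kTB = 1.38×10⁻²³ × 300 × 3.77×10⁴ = 1.56×10⁻¹⁶ W
In dBm: 10 log₁₀(1.56×10⁻¹⁶ / 10⁻³) = −128.1 dBm

−128.1 dBm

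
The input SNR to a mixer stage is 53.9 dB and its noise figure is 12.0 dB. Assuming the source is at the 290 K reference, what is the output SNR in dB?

41.9 dB

By definition F = SNR_in/SNR_out, so in dB: SNR_out = SNR_in − NF
SNR_out = 53.9 − 12.0 = 41.9 dB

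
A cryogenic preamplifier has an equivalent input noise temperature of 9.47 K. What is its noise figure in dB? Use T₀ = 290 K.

0.140 dB

F = 1 + T_e/T₀ = 1 + 9.47/290 = 1.03266
NF = 10 log₁₀(1.03266) = 0.140 dB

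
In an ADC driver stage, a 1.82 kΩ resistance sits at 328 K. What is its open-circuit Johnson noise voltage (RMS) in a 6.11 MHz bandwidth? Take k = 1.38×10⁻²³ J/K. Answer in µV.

14.2 µV

V_n = √(4kTRB)
4kTRB = 4 × 1.38×10⁻²³ × 328 × 1.82×10³ × 6.11×10⁶ = 2.01×10⁻¹⁰ V²
V_n = √(2.01×10⁻¹⁰) = 1.42×10⁻⁵ V = 14.2 µV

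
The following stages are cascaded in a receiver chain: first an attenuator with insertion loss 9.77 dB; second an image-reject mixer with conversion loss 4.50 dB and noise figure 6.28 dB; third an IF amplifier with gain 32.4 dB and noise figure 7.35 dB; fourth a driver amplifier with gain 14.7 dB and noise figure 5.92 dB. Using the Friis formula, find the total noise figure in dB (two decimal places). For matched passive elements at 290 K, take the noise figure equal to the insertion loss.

Convert to linear (a loss of L dB is a gain of −L dB): F_i = 10^(NF_i/10), G_i = 10^(G_i,dB/10)
  Stage 1: F_1 = 10^(9.77/10) = 9.484, G_1 = 10^(−9.77/10) = 0.1054
  Stage 2: F_2 = 10^(6.28/10) = 4.246, G_2 = 10^(−4.50/10) = 0.3548
  Stage 3: F_3 = 10^(7.35/10) = 5.433, G_3 = 10^(32.4/10) = 1738
  Stage 4: F_4 = 10^(5.92/10) = 3.908, G_4 = 10^(14.7/10) = 29.51
Friis cascade:
  F = 9.484 + (4.246 − 1)/0.1054 + (5.433 − 1)/0.03741 + (3.908 − 1)/65.01 = 158.8
NF = 10 log₁₀(158.8) = 22.01 dB

22.01 dB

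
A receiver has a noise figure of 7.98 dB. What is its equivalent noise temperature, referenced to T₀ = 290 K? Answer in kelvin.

1531 K

F = 10^(7.98/10) = 6.28058
T_e = (F − 1)·T₀ = (6.28058 − 1) × 290 = 1531 K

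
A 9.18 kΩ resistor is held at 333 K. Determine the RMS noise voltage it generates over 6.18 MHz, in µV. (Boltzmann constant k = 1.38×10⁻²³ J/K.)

V_n = √(4kTRB)
4kTRB = 4 × 1.38×10⁻²³ × 333 × 9.18×10³ × 6.18×10⁶ = 1.04×10⁻⁹ V²
V_n = √(1.04×10⁻⁹) = 3.23×10⁻⁵ V = 32.3 µV

32.3 µV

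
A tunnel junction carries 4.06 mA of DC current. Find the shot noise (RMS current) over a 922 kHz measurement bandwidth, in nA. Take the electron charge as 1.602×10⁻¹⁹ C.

34.6 nA

I_n = √(2qI·B)
2qI·B = 2 × 1.602×10⁻¹⁹ × 4.06×10⁻³ × 9.22×10⁵ = 1.20×10⁻¹⁵ A²
I_n = √(1.20×10⁻¹⁵) = 3.46×10⁻⁸ A = 34.6 nA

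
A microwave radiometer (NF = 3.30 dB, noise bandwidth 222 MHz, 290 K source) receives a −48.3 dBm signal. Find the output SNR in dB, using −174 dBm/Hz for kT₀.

Noise floor: N = −174 + 10 log₁₀(B) + NF
10 log₁₀(2.22×10⁸) = 83.46 dB
N = −174 + 83.46 + 3.30 = −87.24 dBm
SNR = P_sig − N = −48.3 − (−87.24) = 38.94 dB → 38.9 dB

38.9 dB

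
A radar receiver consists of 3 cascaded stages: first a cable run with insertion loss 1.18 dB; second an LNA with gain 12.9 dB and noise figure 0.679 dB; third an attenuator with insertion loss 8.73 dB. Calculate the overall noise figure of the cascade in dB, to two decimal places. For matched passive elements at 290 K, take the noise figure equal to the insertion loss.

Convert to linear (a loss of L dB is a gain of −L dB): F_i = 10^(NF_i/10), G_i = 10^(G_i,dB/10)
  Stage 1: F_1 = 10^(1.18/10) = 1.312, G_1 = 10^(−1.18/10) = 0.7621
  Stage 2: F_2 = 10^(0.679/10) = 1.169, G_2 = 10^(12.9/10) = 19.50
  Stage 3: F_3 = 10^(8.73/10) = 7.464, G_3 = 10^(−8.73/10) = 0.1340
Friis cascade:
  F = 1.312 + (1.169 − 1)/0.7621 + (7.464 − 1)/14.86 = 1.969
NF = 10 log₁₀(1.969) = 2.94 dB

2.94 dB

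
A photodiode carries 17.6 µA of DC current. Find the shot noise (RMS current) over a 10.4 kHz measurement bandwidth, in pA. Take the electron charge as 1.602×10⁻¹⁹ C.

I_n = √(2qI·B)
2qI·B = 2 × 1.602×10⁻¹⁹ × 1.76×10⁻⁵ × 1.04×10⁴ = 5.86×10⁻²⁰ A²
I_n = √(5.86×10⁻²⁰) = 2.42×10⁻¹⁰ A = 242 pA

242 pA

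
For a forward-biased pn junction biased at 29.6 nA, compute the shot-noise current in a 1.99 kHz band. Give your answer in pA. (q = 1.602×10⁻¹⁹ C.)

I_n = √(2qI·B)
2qI·B = 2 × 1.602×10⁻¹⁹ × 2.96×10⁻⁸ × 1.99×10³ = 1.89×10⁻²³ A²
I_n = √(1.89×10⁻²³) = 4.34×10⁻¹² A = 4.34 pA

4.34 pA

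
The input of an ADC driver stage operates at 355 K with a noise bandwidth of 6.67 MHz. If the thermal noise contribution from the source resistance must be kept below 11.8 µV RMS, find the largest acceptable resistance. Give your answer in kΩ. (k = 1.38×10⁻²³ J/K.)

1.07 kΩ

Johnson–Nyquist: V_n = √(4kTRB) ⇒ R = V_n² / (4kTB)
4kTB = 4 × 1.38×10⁻²³ × 355 × 6.67×10⁶ = 1.31×10⁻¹³
R = (1.18×10⁻⁵)² / 1.31×10⁻¹³ = 1.07×10³ Ω = 1.07 kΩ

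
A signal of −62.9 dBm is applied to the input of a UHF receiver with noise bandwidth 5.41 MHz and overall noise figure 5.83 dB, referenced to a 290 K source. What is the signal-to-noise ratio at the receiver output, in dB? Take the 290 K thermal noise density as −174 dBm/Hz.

37.9 dB

Noise floor: N = −174 + 10 log₁₀(B) + NF
10 log₁₀(5.41×10⁶) = 67.33 dB
N = −174 + 67.33 + 5.83 = −100.84 dBm
SNR = P_sig − N = −62.9 − (−100.84) = 37.94 dB → 37.9 dB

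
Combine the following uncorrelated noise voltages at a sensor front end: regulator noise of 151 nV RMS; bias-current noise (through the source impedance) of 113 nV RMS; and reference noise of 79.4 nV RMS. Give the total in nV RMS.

205 nV

Uncorrelated sources add in power (mean-square): V_tot = √(ΣV_i²)
V_tot = √[(1.51×10⁻⁷)² + (1.13×10⁻⁷)² + (7.94×10⁻⁸)²] = 2.05×10⁻⁷ V = 205 nV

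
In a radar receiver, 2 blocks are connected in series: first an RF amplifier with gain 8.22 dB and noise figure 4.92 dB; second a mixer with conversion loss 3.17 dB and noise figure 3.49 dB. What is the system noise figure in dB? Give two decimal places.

Convert to linear (a loss of L dB is a gain of −L dB): F_i = 10^(NF_i/10), G_i = 10^(G_i,dB/10)
  Stage 1: F_1 = 10^(4.92/10) = 3.105, G_1 = 10^(8.22/10) = 6.637
  Stage 2: F_2 = 10^(3.49/10) = 2.234, G_2 = 10^(−3.17/10) = 0.4819
Friis cascade:
  F = 3.105 + (2.234 − 1)/6.637 = 3.290
NF = 10 log₁₀(3.290) = 5.17 dB

5.17 dB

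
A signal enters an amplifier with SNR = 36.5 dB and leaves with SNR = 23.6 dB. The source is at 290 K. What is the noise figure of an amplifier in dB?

NF (dB) = SNR_in(dB) − SNR_out(dB) when the source is at T₀
NF = 36.5 − 23.6 = 12.9 dB

12.9 dB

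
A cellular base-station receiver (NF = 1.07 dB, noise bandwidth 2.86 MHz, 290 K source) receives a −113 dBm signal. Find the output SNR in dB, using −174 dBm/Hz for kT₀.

Noise floor: N = −174 + 10 log₁₀(B) + NF
10 log₁₀(2.86×10⁶) = 64.56 dB
N = −174 + 64.56 + 1.07 = −108.37 dBm
SNR = P_sig − N = −113 − (−108.37) = −4.63 dB → −4.6 dB

−4.6 dB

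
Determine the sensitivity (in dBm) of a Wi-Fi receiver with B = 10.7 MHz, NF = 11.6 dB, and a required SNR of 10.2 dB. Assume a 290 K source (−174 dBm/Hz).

Sensitivity = −174 + 10 log₁₀(B) + NF + SNR_min
= −174 + 70.29 + 11.6 + 10.2
= −81.91 dBm → −81.9 dBm

−81.9 dBm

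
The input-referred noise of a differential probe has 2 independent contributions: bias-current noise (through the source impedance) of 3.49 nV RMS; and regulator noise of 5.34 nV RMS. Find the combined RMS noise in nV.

Uncorrelated sources add in power (mean-square): V_tot = √(ΣV_i²)
V_tot = √[(3.49×10⁻⁹)² + (5.34×10⁻⁹)²] = 6.38×10⁻⁹ V = 6.38 nV

6.38 nV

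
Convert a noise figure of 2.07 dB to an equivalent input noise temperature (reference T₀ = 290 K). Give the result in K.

177 K

F = 10^(2.07/10) = 1.61065
T_e = (F − 1)·T₀ = (1.61065 − 1) × 290 = 177 K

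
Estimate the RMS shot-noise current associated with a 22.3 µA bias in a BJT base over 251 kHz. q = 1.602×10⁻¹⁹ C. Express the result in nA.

I_n = √(2qI·B)
2qI·B = 2 × 1.602×10⁻¹⁹ × 2.23×10⁻⁵ × 2.51×10⁵ = 1.79×10⁻¹⁸ A²
I_n = √(1.79×10⁻¹⁸) = 1.34×10⁻⁹ A = 1.34 nA

1.34 nA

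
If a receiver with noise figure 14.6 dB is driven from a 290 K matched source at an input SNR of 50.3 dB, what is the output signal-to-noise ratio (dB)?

35.7 dB

By definition F = SNR_in/SNR_out, so in dB: SNR_out = SNR_in − NF
SNR_out = 50.3 − 14.6 = 35.7 dB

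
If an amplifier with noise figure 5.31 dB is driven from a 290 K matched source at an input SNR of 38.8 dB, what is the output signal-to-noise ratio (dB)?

By definition F = SNR_in/SNR_out, so in dB: SNR_out = SNR_in − NF
SNR_out = 38.8 − 5.31 = 33.49 dB

33.49 dB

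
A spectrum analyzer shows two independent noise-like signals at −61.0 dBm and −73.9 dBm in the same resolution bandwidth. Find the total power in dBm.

−60.8 dBm

Convert to linear, add, convert back:
P₁ = 7.94×10⁻¹⁰ W, P₂ = 4.07×10⁻¹¹ W
P_tot = 8.35×10⁻¹⁰ W → 10 log₁₀(P_tot / 10⁻³) = −60.8 dBm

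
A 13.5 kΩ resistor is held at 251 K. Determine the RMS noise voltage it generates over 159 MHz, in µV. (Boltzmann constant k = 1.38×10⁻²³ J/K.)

V_n = √(4kTRB)
4kTRB = 4 × 1.38×10⁻²³ × 251 × 1.35×10⁴ × 1.59×10⁸ = 2.97×10⁻⁸ V²
V_n = √(2.97×10⁻⁸) = 1.72×10⁻⁴ V = 172 µV

172 µV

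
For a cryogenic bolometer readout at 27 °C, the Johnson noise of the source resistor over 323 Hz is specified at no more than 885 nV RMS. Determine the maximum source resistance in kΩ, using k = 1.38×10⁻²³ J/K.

T = 27 °C + 273.15 = 300.15 K
Johnson–Nyquist: V_n = √(4kTRB) ⇒ R = V_n² / (4kTB)
4kTB = 4 × 1.38×10⁻²³ × 300.15 × 3.23×10² = 5.35×10⁻¹⁸
R = (8.85×10⁻⁷)² / 5.35×10⁻¹⁸ = 1.46×10⁵ Ω = 146 kΩ

146 kΩ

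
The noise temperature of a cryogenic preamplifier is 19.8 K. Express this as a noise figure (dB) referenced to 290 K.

F = 1 + T_e/T₀ = 1 + 19.8/290 = 1.06828
NF = 10 log₁₀(1.06828) = 0.287 dB

0.287 dB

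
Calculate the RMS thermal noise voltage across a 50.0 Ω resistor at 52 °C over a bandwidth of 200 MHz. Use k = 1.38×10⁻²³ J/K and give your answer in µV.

T = 52 °C + 273.15 = 325.15 K
V_n = √(4kTRB)
4kTRB = 4 × 1.38×10⁻²³ × 325.15 × 5.00×10¹ × 2.00×10⁸ = 1.79×10⁻¹⁰ V²
V_n = √(1.79×10⁻¹⁰) = 1.34×10⁻⁵ V = 13.4 µV

13.4 µV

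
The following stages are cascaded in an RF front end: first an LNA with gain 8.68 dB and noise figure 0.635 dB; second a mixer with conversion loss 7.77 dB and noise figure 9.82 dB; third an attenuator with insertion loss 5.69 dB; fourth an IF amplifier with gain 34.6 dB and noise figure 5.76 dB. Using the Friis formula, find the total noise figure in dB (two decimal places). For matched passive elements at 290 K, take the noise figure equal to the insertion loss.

Convert to linear (a loss of L dB is a gain of −L dB): F_i = 10^(NF_i/10), G_i = 10^(G_i,dB/10)
  Stage 1: F_1 = 10^(0.635/10) = 1.157, G_1 = 10^(8.68/10) = 7.379
  Stage 2: F_2 = 10^(9.82/10) = 9.594, G_2 = 10^(−7.77/10) = 0.1671
  Stage 3: F_3 = 10^(5.69/10) = 3.707, G_3 = 10^(−5.69/10) = 0.2698
  Stage 4: F_4 = 10^(5.76/10) = 3.767, G_4 = 10^(34.6/10) = 2884
Friis cascade:
  F = 1.157 + (9.594 − 1)/7.379 + (3.707 − 1)/1.233 + (3.767 − 1)/0.3327 = 12.84
NF = 10 log₁₀(12.84) = 11.08 dB

11.08 dB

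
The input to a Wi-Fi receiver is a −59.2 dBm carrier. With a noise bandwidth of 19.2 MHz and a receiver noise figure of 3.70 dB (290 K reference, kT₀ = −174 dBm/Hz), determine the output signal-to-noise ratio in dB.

38.3 dB

Noise floor: N = −174 + 10 log₁₀(B) + NF
10 log₁₀(1.92×10⁷) = 72.83 dB
N = −174 + 72.83 + 3.70 = −97.47 dBm
SNR = P_sig − N = −59.2 − (−97.47) = 38.27 dB → 38.3 dB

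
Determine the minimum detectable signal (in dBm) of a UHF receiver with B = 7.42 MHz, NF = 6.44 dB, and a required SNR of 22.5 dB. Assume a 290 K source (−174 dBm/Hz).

−76.4 dBm

Sensitivity = −174 + 10 log₁₀(B) + NF + SNR_min
= −174 + 68.7 + 6.44 + 22.5
= −76.36 dBm → −76.4 dBm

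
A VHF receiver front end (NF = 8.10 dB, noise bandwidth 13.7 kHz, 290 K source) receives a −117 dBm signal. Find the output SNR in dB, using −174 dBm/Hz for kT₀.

Noise floor: N = −174 + 10 log₁₀(B) + NF
10 log₁₀(1.37×10⁴) = 41.37 dB
N = −174 + 41.37 + 8.10 = −124.53 dBm
SNR = P_sig − N = −117 − (−124.53) = 7.53 dB → 7.5 dB

7.5 dB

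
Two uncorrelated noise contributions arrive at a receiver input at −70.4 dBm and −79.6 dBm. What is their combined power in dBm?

Convert to linear, add, convert back:
P₁ = 9.12×10⁻¹¹ W, P₂ = 1.10×10⁻¹¹ W
P_tot = 1.02×10⁻¹⁰ W → 10 log₁₀(P_tot / 10⁻³) = −69.9 dBm

−69.9 dBm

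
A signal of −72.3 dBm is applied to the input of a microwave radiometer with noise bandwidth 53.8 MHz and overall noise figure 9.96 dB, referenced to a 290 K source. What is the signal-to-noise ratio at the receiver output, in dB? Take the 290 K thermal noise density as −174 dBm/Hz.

Noise floor: N = −174 + 10 log₁₀(B) + NF
10 log₁₀(5.38×10⁷) = 77.31 dB
N = −174 + 77.31 + 9.96 = −86.73 dBm
SNR = P_sig − N = −72.3 − (−86.73) = 14.43 dB → 14.4 dB

14.4 dB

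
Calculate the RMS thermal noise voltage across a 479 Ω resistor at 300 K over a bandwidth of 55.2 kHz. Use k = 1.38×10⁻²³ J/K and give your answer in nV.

662 nV

V_n = √(4kTRB)
4kTRB = 4 × 1.38×10⁻²³ × 300 × 4.79×10² × 5.52×10⁴ = 4.38×10⁻¹³ V²
V_n = √(4.38×10⁻¹³) = 6.62×10⁻⁷ V = 662 nV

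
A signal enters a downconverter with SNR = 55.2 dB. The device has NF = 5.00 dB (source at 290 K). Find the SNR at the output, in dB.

By definition F = SNR_in/SNR_out, so in dB: SNR_out = SNR_in − NF
SNR_out = 55.2 − 5.00 = 50.20 dB

50.20 dB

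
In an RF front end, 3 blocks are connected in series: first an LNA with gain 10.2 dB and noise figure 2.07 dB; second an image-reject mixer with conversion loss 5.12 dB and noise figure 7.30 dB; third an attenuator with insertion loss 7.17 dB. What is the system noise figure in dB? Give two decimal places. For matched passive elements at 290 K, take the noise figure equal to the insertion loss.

Convert to linear (a loss of L dB is a gain of −L dB): F_i = 10^(NF_i/10), G_i = 10^(G_i,dB/10)
  Stage 1: F_1 = 10^(2.07/10) = 1.611, G_1 = 10^(10.2/10) = 10.47
  Stage 2: F_2 = 10^(7.30/10) = 5.370, G_2 = 10^(−5.12/10) = 0.3076
  Stage 3: F_3 = 10^(7.17/10) = 5.212, G_3 = 10^(−7.17/10) = 0.1919
Friis cascade:
  F = 1.611 + (5.370 − 1)/10.47 + (5.212 − 1)/3.221 = 3.336
NF = 10 log₁₀(3.336) = 5.23 dB

5.23 dB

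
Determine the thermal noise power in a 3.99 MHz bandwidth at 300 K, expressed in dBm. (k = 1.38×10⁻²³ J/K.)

−107.8 dBm

P_n = kTB = 1.38×10⁻²³ × 300 × 3.99×10⁶ = 1.65×10⁻¹⁴ W
In dBm: 10 log₁₀(1.65×10⁻¹⁴ / 10⁻³) = −107.8 dBm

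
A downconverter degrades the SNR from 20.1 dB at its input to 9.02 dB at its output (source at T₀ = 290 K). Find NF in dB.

NF (dB) = SNR_in(dB) − SNR_out(dB) when the source is at T₀
NF = 20.1 − 9.02 = 11.08 dB

11.08 dB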